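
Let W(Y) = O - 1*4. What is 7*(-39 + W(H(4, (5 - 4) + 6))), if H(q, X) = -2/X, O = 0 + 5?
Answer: -266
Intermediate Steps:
O = 5
W(Y) = 1 (W(Y) = 5 - 1*4 = 5 - 4 = 1)
7*(-39 + W(H(4, (5 - 4) + 6))) = 7*(-39 + 1) = 7*(-38) = -266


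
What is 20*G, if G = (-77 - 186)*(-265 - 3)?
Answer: 1409680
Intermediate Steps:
G = 70484 (G = -263*(-268) = 70484)
20*G = 20*70484 = 1409680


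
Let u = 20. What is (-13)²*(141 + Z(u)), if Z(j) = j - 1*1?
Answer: 27040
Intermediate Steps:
Z(j) = -1 + j (Z(j) = j - 1 = -1 + j)
(-13)²*(141 + Z(u)) = (-13)²*(141 + (-1 + 20)) = 169*(141 + 19) = 169*160 = 27040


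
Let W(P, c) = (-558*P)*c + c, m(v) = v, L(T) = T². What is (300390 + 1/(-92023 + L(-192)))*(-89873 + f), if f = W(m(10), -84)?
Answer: 6275804448164867/55159 ≈ 1.1378e+11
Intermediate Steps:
W(P, c) = c - 558*P*c (W(P, c) = -558*P*c + c = c - 558*P*c)
f = 468636 (f = -84*(1 - 558*10) = -84*(1 - 5580) = -84*(-5579) = 468636)
(300390 + 1/(-92023 + L(-192)))*(-89873 + f) = (300390 + 1/(-92023 + (-192)²))*(-89873 + 468636) = (300390 + 1/(-92023 + 36864))*378763 = (300390 + 1/(-55159))*378763 = (300390 - 1/55159)*378763 = (16569212009/55159)*378763 = 6275804448164867/55159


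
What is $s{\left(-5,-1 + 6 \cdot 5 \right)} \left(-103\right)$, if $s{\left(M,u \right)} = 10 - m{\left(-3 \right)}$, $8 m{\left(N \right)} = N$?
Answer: $- \frac{8549}{8} \approx -1068.6$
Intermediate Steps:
$m{\left(N \right)} = \frac{N}{8}$
$s{\left(M,u \right)} = \frac{83}{8}$ ($s{\left(M,u \right)} = 10 - \frac{1}{8} \left(-3\right) = 10 - - \frac{3}{8} = 10 + \frac{3}{8} = \frac{83}{8}$)
$s{\left(-5,-1 + 6 \cdot 5 \right)} \left(-103\right) = \frac{83}{8} \left(-103\right) = - \frac{8549}{8}$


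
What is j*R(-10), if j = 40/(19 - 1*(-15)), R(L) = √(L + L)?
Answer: 40*I*√5/17 ≈ 5.2613*I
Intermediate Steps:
R(L) = √2*√L (R(L) = √(2*L) = √2*√L)
j = 20/17 (j = 40/(19 + 15) = 40/34 = 40*(1/34) = 20/17 ≈ 1.1765)
j*R(-10) = 20*(√2*√(-10))/17 = 20*(√2*(I*√10))/17 = 20*(2*I*√5)/17 = 40*I*√5/17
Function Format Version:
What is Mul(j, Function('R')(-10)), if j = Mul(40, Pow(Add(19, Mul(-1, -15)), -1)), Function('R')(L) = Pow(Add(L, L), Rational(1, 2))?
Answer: Mul(Rational(40, 17), I, Pow(5, Rational(1, 2))) ≈ Mul(5.2613, I)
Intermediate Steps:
Function('R')(L) = Mul(Pow(2, Rational(1, 2)), Pow(L, Rational(1, 2))) (Function('R')(L) = Pow(Mul(2, L), Rational(1, 2)) = Mul(Pow(2, Rational(1, 2)), Pow(L, Rational(1, 2))))
j = Rational(20, 17) (j = Mul(40, Pow(Add(19, 15), -1)) = Mul(40, Pow(34, -1)) = Mul(40, Rational(1, 34)) = Rational(20, 17) ≈ 1.1765)
Mul(j, Function('R')(-10)) = Mul(Rational(20, 17), Mul(Pow(2, Rational(1, 2)), Pow(-10, Rational(1, 2)))) = Mul(Rational(20, 17), Mul(Pow(2, Rational(1, 2)), Mul(I, Pow(10, Rational(1, 2))))) = Mul(Rational(20, 17), Mul(2, I, Pow(5, Rational(1, 2)))) = Mul(Rational(40, 17), I, Pow(5, Rational(1, 2)))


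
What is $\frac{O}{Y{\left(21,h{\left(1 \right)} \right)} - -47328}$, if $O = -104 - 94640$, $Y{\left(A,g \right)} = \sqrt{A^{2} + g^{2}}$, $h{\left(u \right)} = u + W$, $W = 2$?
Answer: $- \frac{747340672}{373323189} + \frac{236860 \sqrt{2}}{373323189} \approx -2.001$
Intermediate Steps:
$h{\left(u \right)} = 2 + u$ ($h{\left(u \right)} = u + 2 = 2 + u$)
$O = -94744$ ($O = -104 - 94640 = -94744$)
$\frac{O}{Y{\left(21,h{\left(1 \right)} \right)} - -47328} = - \frac{94744}{\sqrt{21^{2} + \left(2 + 1\right)^{2}} - -47328} = - \frac{94744}{\sqrt{441 + 3^{2}} + 47328} = - \frac{94744}{\sqrt{441 + 9} + 47328} = - \frac{94744}{\sqrt{450} + 47328} = - \frac{94744}{15 \sqrt{2} + 47328} = - \frac{94744}{47328 + 15 \sqrt{2}}$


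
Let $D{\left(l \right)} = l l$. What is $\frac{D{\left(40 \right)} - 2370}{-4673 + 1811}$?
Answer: $\frac{385}{1431} \approx 0.26904$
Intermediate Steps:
$D{\left(l \right)} = l^{2}$
$\frac{D{\left(40 \right)} - 2370}{-4673 + 1811} = \frac{40^{2} - 2370}{-4673 + 1811} = \frac{1600 - 2370}{-2862} = \left(-770\right) \left(- \frac{1}{2862}\right) = \frac{385}{1431}$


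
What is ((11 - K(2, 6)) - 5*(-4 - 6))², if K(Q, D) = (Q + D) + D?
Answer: 2209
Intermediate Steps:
K(Q, D) = Q + 2*D (K(Q, D) = (D + Q) + D = Q + 2*D)
((11 - K(2, 6)) - 5*(-4 - 6))² = ((11 - (2 + 2*6)) - 5*(-4 - 6))² = ((11 - (2 + 12)) - 5*(-10))² = ((11 - 1*14) + 50)² = ((11 - 14) + 50)² = (-3 + 50)² = 47² = 2209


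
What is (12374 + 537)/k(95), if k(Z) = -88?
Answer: -12911/88 ≈ -146.72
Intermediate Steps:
(12374 + 537)/k(95) = (12374 + 537)/(-88) = 12911*(-1/88) = -12911/88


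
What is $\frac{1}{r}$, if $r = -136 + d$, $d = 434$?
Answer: $\frac{1}{298} \approx 0.0033557$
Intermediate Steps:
$r = 298$ ($r = -136 + 434 = 298$)
$\frac{1}{r} = \frac{1}{298}$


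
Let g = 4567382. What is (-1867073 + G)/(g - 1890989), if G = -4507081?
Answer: -2124718/892131 ≈ -2.3816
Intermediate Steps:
(-1867073 + G)/(g - 1890989) = (-1867073 - 4507081)/(4567382 - 1890989) = -6374154/2676393 = -6374154*1/2676393 = -2124718/892131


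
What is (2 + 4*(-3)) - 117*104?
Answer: -12178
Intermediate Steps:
(2 + 4*(-3)) - 117*104 = (2 - 12) - 12168 = -10 - 12168 = -12178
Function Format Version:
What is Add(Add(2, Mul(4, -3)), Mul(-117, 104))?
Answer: -12178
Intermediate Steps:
Add(Add(2, Mul(4, -3)), Mul(-117, 104)) = Add(Add(2, -12), -12168) = Add(-10, -12168) = -12178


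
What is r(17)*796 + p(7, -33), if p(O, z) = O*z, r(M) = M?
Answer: 13301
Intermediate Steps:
r(17)*796 + p(7, -33) = 17*796 + 7*(-33) = 13532 - 231 = 13301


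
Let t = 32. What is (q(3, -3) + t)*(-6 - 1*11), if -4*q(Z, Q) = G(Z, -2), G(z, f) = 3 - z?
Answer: -544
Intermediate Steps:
q(Z, Q) = -¾ + Z/4 (q(Z, Q) = -(3 - Z)/4 = -¾ + Z/4)
(q(3, -3) + t)*(-6 - 1*11) = ((-¾ + (¼)*3) + 32)*(-6 - 1*11) = ((-¾ + ¾) + 32)*(-6 - 11) = (0 + 32)*(-17) = 32*(-17) = -544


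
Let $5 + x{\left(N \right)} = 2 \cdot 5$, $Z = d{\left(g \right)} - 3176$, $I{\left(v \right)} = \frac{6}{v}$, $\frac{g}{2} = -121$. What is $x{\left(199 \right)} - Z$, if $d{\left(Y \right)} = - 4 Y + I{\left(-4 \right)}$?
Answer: $\frac{4429}{2} \approx 2214.5$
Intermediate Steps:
$g = -242$ ($g = 2 \left(-121\right) = -242$)
$d{\left(Y \right)} = - \frac{3}{2} - 4 Y$ ($d{\left(Y \right)} = - 4 Y + \frac{6}{-4} = - 4 Y + 6 \left(- \frac{1}{4}\right) = - 4 Y - \frac{3}{2} = - \frac{3}{2} - 4 Y$)
$Z = - \frac{4419}{2}$ ($Z = \left(- \frac{3}{2} - -968\right) - 3176 = \left(- \frac{3}{2} + 968\right) - 3176 = \frac{1933}{2} - 3176 = - \frac{4419}{2} \approx -2209.5$)
$x{\left(N \right)} = 5$ ($x{\left(N \right)} = -5 + 2 \cdot 5 = -5 + 10 = 5$)
$x{\left(199 \right)} - Z = 5 - - \frac{4419}{2} = 5 + \frac{4419}{2} = \frac{4429}{2}$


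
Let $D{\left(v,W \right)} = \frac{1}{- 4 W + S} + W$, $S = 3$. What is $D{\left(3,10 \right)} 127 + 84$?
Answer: $\frac{49971}{37} \approx 1350.6$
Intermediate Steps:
$D{\left(v,W \right)} = W + \frac{1}{3 - 4 W}$ ($D{\left(v,W \right)} = \frac{1}{- 4 W + 3} + W = \frac{1}{3 - 4 W} + W = W + \frac{1}{3 - 4 W}$)
$D{\left(3,10 \right)} 127 + 84 = \frac{-1 - 30 + 4 \cdot 10^{2}}{-3 + 4 \cdot 10} \cdot 127 + 84 = \frac{-1 - 30 + 4 \cdot 100}{-3 + 40} \cdot 127 + 84 = \frac{-1 - 30 + 400}{37} \cdot 127 + 84 = \frac{1}{37} \cdot 369 \cdot 127 + 84 = \frac{369}{37} \cdot 127 + 84 = \frac{46863}{37} + 84 = \frac{49971}{37}$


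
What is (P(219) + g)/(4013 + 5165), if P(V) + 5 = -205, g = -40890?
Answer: -20550/4589 ≈ -4.4781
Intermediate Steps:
P(V) = -210 (P(V) = -5 - 205 = -210)
(P(219) + g)/(4013 + 5165) = (-210 - 40890)/(4013 + 5165) = -41100/9178 = -41100*1/9178 = -20550/4589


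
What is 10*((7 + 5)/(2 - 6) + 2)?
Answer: -10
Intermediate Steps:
10*((7 + 5)/(2 - 6) + 2) = 10*(12/(-4) + 2) = 10*(12*(-1/4) + 2) = 10*(-3 + 2) = 10*(-1) = -10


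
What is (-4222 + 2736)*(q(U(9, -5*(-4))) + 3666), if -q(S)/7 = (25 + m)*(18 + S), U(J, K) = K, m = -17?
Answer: -2285468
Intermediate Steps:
q(S) = -1008 - 56*S (q(S) = -7*(25 - 17)*(18 + S) = -56*(18 + S) = -7*(144 + 8*S) = -1008 - 56*S)
(-4222 + 2736)*(q(U(9, -5*(-4))) + 3666) = (-4222 + 2736)*((-1008 - (-280)*(-4)) + 3666) = -1486*((-1008 - 56*20) + 3666) = -1486*((-1008 - 1120) + 3666) = -1486*(-2128 + 3666) = -1486*1538 = -2285468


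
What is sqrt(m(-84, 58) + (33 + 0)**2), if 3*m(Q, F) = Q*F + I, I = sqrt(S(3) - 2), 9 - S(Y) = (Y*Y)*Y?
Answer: sqrt(-4815 + 6*I*sqrt(5))/3 ≈ 0.032225 + 23.13*I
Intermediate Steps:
S(Y) = 9 - Y**3 (S(Y) = 9 - Y*Y*Y = 9 - Y**2*Y = 9 - Y**3)
I = 2*I*sqrt(5) (I = sqrt((9 - 1*3**3) - 2) = sqrt((9 - 1*27) - 2) = sqrt((9 - 27) - 2) = sqrt(-18 - 2) = sqrt(-20) = 2*I*sqrt(5) ≈ 4.4721*I)
m(Q, F) = F*Q/3 + 2*I*sqrt(5)/3 (m(Q, F) = (Q*F + 2*I*sqrt(5))/3 = (F*Q + 2*I*sqrt(5))/3 = F*Q/3 + 2*I*sqrt(5)/3)
sqrt(m(-84, 58) + (33 + 0)**2) = sqrt(((1/3)*58*(-84) + 2*I*sqrt(5)/3) + (33 + 0)**2) = sqrt((-1624 + 2*I*sqrt(5)/3) + 33**2) = sqrt((-1624 + 2*I*sqrt(5)/3) + 1089) = sqrt(-535 + 2*I*sqrt(5)/3)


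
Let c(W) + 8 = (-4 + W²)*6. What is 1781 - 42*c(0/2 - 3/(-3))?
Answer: 2873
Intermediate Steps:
c(W) = -32 + 6*W² (c(W) = -8 + (-4 + W²)*6 = -8 + (-24 + 6*W²) = -32 + 6*W²)
1781 - 42*c(0/2 - 3/(-3)) = 1781 - 42*(-32 + 6*(0/2 - 3/(-3))²) = 1781 - 42*(-32 + 6*(0*(½) - 3*(-⅓))²) = 1781 - 42*(-32 + 6*(0 + 1)²) = 1781 - 42*(-32 + 6*1²) = 1781 - 42*(-32 + 6*1) = 1781 - 42*(-32 + 6) = 1781 - 42*(-26) = 1781 - 1*(-1092) = 1781 + 1092 = 2873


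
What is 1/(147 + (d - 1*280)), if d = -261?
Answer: -1/394 ≈ -0.0025381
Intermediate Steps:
1/(147 + (d - 1*280)) = 1/(147 + (-261 - 1*280)) = 1/(147 + (-261 - 280)) = 1/(147 - 541) = 1/(-394) = -1/394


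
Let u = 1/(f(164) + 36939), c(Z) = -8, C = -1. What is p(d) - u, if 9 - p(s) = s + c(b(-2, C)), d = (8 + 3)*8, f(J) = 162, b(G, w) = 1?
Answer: -2634172/37101 ≈ -71.000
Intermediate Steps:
d = 88 (d = 11*8 = 88)
u = 1/37101 (u = 1/(162 + 36939) = 1/37101 ≈ 2.6953e-5)
p(s) = 17 - s (p(s) = 9 - (s - 8) = 9 - (-8 + s) = 9 + (8 - s) = 17 - s)
p(d) - u = (17 - 1*88) - 1*1/37101 = (17 - 88) - 1/37101 = -71 - 1/37101 = -2634172/37101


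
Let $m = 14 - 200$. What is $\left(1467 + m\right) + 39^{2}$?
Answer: $2802$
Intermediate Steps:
$m = -186$ ($m = 14 - 200 = -186$)
$\left(1467 + m\right) + 39^{2} = \left(1467 - 186\right) + 39^{2} = 1281 + 1521 = 2802$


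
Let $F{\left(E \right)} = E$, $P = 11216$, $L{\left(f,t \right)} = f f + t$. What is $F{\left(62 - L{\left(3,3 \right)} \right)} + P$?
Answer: $11266$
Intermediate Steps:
$L{\left(f,t \right)} = t + f^{2}$ ($L{\left(f,t \right)} = f^{2} + t = t + f^{2}$)
$F{\left(62 - L{\left(3,3 \right)} \right)} + P = \left(62 - \left(3 + 3^{2}\right)\right) + 11216 = \left(62 - \left(3 + 9\right)\right) + 11216 = \left(62 - 12\right) + 11216 = 50 + 11216 = 11266$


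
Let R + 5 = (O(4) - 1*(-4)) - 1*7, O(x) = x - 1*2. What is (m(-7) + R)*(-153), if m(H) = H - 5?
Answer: 2754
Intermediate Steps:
O(x) = -2 + x (O(x) = x - 2 = -2 + x)
m(H) = -5 + H
R = -6 (R = -5 + (((-2 + 4) - 1*(-4)) - 1*7) = -5 + ((2 + 4) - 7) = -5 + (6 - 7) = -5 - 1 = -6)
(m(-7) + R)*(-153) = ((-5 - 7) - 6)*(-153) = (-12 - 6)*(-153) = -18*(-153) = 2754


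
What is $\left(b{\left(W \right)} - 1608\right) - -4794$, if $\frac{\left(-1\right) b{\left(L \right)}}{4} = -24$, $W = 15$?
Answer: $3282$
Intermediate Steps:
$b{\left(L \right)} = 96$ ($b{\left(L \right)} = \left(-4\right) \left(-24\right) = 96$)
$\left(b{\left(W \right)} - 1608\right) - -4794 = \left(96 - 1608\right) - -4794 = \left(96 - 1608\right) + 4794 = -1512 + 4794 = 3282$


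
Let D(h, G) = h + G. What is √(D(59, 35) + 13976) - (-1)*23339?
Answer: 23339 + √14070 ≈ 23458.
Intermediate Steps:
D(h, G) = G + h
√(D(59, 35) + 13976) - (-1)*23339 = √((35 + 59) + 13976) - (-1)*23339 = √(94 + 13976) - 1*(-23339) = √14070 + 23339 = 23339 + √14070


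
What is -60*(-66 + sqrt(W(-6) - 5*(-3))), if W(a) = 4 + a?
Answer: 3960 - 60*sqrt(13) ≈ 3743.7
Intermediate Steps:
-60*(-66 + sqrt(W(-6) - 5*(-3))) = -60*(-66 + sqrt((4 - 6) - 5*(-3))) = -60*(-66 + sqrt(-2 + 15)) = -60*(-66 + sqrt(13)) = 3960 - 60*sqrt(13)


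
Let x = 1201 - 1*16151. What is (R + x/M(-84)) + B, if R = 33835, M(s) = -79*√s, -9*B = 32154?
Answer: 90787/3 - 7475*I*√21/1659 ≈ 30262.0 - 20.648*I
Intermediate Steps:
B = -10718/3 (B = -⅑*32154 = -10718/3 ≈ -3572.7)
x = -14950 (x = 1201 - 16151 = -14950)
(R + x/M(-84)) + B = (33835 - 14950*I*√21/3318) - 10718/3 = (33835 - 7475*I*√21/1659) - 10718/3 = 90787/3 - 7475*I*√21/1659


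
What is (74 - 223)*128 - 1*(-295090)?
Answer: 276018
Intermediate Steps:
(74 - 223)*128 - 1*(-295090) = -149*128 + 295090 = -19072 + 295090 = 276018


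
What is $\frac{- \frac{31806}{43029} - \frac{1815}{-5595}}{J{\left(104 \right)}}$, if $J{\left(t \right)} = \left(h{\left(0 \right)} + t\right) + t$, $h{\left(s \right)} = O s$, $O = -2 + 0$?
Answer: $- \frac{739681}{370929104} \approx -0.0019941$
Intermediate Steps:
$O = -2$
$h{\left(s \right)} = - 2 s$
$J{\left(t \right)} = 2 t$ ($J{\left(t \right)} = \left(\left(-2\right) 0 + t\right) + t = \left(0 + t\right) + t = t + t = 2 t$)
$\frac{- \frac{31806}{43029} - \frac{1815}{-5595}}{J{\left(104 \right)}} = \frac{- \frac{31806}{43029} - \frac{1815}{-5595}}{2 \cdot 104} = \frac{\left(-31806\right) \frac{1}{43029} - - \frac{121}{373}}{208} = \left(- \frac{3534}{4781} + \frac{121}{373}\right) \frac{1}{208} = \left(- \frac{739681}{1783313}\right) \frac{1}{208} = - \frac{739681}{370929104}$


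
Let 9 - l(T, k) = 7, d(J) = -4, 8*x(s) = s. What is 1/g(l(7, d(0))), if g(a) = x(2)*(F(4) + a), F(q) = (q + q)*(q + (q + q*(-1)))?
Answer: 2/17 ≈ 0.11765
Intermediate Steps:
x(s) = s/8
F(q) = 2*q² (F(q) = (2*q)*(q + (q - q)) = (2*q)*(q + 0) = (2*q)*q = 2*q²)
l(T, k) = 2 (l(T, k) = 9 - 1*7 = 9 - 7 = 2)
g(a) = 8 + a/4 (g(a) = ((⅛)*2)*(2*4² + a) = (2*16 + a)/4 = (32 + a)/4 = 8 + a/4)
1/g(l(7, d(0))) = 1/(8 + (¼)*2) = 1/(8 + ½) = 1/(17/2) = 2/17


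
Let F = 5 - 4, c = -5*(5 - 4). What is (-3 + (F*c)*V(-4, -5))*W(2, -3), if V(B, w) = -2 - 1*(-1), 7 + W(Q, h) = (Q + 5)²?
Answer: 84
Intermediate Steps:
W(Q, h) = -7 + (5 + Q)² (W(Q, h) = -7 + (Q + 5)² = -7 + (5 + Q)²)
c = -5 (c = -5*1 = -5)
V(B, w) = -1 (V(B, w) = -2 + 1 = -1)
F = 1
(-3 + (F*c)*V(-4, -5))*W(2, -3) = (-3 + (1*(-5))*(-1))*(-7 + (5 + 2)²) = (-3 - 5*(-1))*(-7 + 7²) = (-3 + 5)*(-7 + 49) = 2*42 = 84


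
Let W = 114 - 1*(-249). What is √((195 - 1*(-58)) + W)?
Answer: 2*√154 ≈ 24.819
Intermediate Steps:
W = 363 (W = 114 + 249 = 363)
√((195 - 1*(-58)) + W) = √((195 - 1*(-58)) + 363) = √((195 + 58) + 363) = √(253 + 363) = √616 = 2*√154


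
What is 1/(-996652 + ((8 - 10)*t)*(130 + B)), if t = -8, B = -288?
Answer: -1/999180 ≈ -1.0008e-6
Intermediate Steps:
1/(-996652 + ((8 - 10)*t)*(130 + B)) = 1/(-996652 + ((8 - 10)*(-8))*(130 - 288)) = 1/(-996652 - 2*(-8)*(-158)) = 1/(-996652 + 16*(-158)) = 1/(-996652 - 2528) = 1/(-999180) = -1/999180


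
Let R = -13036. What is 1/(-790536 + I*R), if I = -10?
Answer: -1/660176 ≈ -1.5147e-6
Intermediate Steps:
1/(-790536 + I*R) = 1/(-790536 - 10*(-13036)) = 1/(-790536 + 130360) = 1/(-660176) = -1/660176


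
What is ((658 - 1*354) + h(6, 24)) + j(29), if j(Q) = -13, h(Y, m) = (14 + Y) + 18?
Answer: 329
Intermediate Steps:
h(Y, m) = 32 + Y
((658 - 1*354) + h(6, 24)) + j(29) = ((658 - 1*354) + (32 + 6)) - 13 = ((658 - 354) + 38) - 13 = (304 + 38) - 13 = 342 - 13 = 329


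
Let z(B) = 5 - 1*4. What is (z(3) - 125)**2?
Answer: 15376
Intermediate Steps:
z(B) = 1 (z(B) = 5 - 4 = 1)
(z(3) - 125)**2 = (1 - 125)**2 = (-124)**2 = 15376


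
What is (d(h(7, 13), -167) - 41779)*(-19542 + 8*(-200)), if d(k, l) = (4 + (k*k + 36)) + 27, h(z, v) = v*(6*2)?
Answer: 367363392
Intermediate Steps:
h(z, v) = 12*v (h(z, v) = v*12 = 12*v)
d(k, l) = 67 + k² (d(k, l) = (4 + (k² + 36)) + 27 = (4 + (36 + k²)) + 27 = (40 + k²) + 27 = 67 + k²)
(d(h(7, 13), -167) - 41779)*(-19542 + 8*(-200)) = ((67 + (12*13)²) - 41779)*(-19542 + 8*(-200)) = ((67 + 156²) - 41779)*(-19542 - 1600) = ((67 + 24336) - 41779)*(-21142) = (24403 - 41779)*(-21142) = -17376*(-21142) = 367363392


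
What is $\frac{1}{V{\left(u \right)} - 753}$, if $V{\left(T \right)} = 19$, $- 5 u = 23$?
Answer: $- \frac{1}{734} \approx -0.0013624$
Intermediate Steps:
$u = - \frac{23}{5}$ ($u = \left(- \frac{1}{5}\right) 23 = - \frac{23}{5} \approx -4.6$)
$\frac{1}{V{\left(u \right)} - 753} = \frac{1}{19 - 753} = \frac{1}{-734} = - \frac{1}{734}$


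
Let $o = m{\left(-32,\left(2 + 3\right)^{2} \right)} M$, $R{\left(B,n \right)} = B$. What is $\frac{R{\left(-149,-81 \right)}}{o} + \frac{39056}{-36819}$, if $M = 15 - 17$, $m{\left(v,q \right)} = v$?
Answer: $- \frac{7985615}{2356416} \approx -3.3889$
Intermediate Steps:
$M = -2$ ($M = 15 - 17 = -2$)
$o = 64$ ($o = \left(-32\right) \left(-2\right) = 64$)
$\frac{R{\left(-149,-81 \right)}}{o} + \frac{39056}{-36819} = - \frac{149}{64} + \frac{39056}{-36819} = \left(-149\right) \frac{1}{64} + 39056 \left(- \frac{1}{36819}\right) = - \frac{149}{64} - \frac{39056}{36819} = - \frac{7985615}{2356416}$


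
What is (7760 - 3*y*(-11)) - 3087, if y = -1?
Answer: 4640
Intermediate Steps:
(7760 - 3*y*(-11)) - 3087 = (7760 - 3*(-1)*(-11)) - 3087 = (7760 + 3*(-11)) - 3087 = (7760 - 33) - 3087 = 7727 - 3087 = 4640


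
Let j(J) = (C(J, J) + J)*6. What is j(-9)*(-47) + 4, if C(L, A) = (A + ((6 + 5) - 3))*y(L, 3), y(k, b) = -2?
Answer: 1978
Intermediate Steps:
C(L, A) = -16 - 2*A (C(L, A) = (A + ((6 + 5) - 3))*(-2) = (A + (11 - 3))*(-2) = (A + 8)*(-2) = (8 + A)*(-2) = -16 - 2*A)
j(J) = -96 - 6*J (j(J) = ((-16 - 2*J) + J)*6 = (-16 - J)*6 = -96 - 6*J)
j(-9)*(-47) + 4 = (-96 - 6*(-9))*(-47) + 4 = (-96 + 54)*(-47) + 4 = -42*(-47) + 4 = 1974 + 4 = 1978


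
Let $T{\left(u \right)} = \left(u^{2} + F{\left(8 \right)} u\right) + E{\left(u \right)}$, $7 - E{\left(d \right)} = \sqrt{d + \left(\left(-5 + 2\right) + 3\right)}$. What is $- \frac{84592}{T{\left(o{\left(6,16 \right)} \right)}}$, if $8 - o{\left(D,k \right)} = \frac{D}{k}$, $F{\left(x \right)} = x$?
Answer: $- \frac{43706317824}{65142097} - \frac{86622208 \sqrt{122}}{65142097} \approx -685.63$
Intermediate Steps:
$o{\left(D,k \right)} = 8 - \frac{D}{k}$
$E{\left(d \right)} = 7 - \sqrt{d}$ ($E{\left(d \right)} = 7 - \sqrt{d + \left(\left(-5 + 2\right) + 3\right)} = 7 - \sqrt{d + \left(-3 + 3\right)} = 7 - \sqrt{d + 0} = 7 - \sqrt{d}$)
$T{\left(u \right)} = 7 + u^{2} - \sqrt{u} + 8 u$ ($T{\left(u \right)} = \left(u^{2} + 8 u\right) - \left(-7 + \sqrt{u}\right) = 7 + u^{2} - \sqrt{u} + 8 u$)
$- \frac{84592}{T{\left(o{\left(6,16 \right)} \right)}} = - \frac{84592}{7 + \left(8 - \frac{6}{16}\right)^{2} - \sqrt{8 - \frac{6}{16}} + 8 \left(8 - \frac{6}{16}\right)} = - \frac{84592}{7 + \left(8 - 6 \cdot \frac{1}{16}\right)^{2} - \sqrt{8 - 6 \cdot \frac{1}{16}} + 8 \left(8 - 6 \cdot \frac{1}{16}\right)} = - \frac{84592}{7 + \left(8 - \frac{3}{8}\right)^{2} - \sqrt{8 - \frac{3}{8}} + 8 \left(8 - \frac{3}{8}\right)} = - \frac{84592}{7 + \left(\frac{61}{8}\right)^{2} - \sqrt{\frac{61}{8}} + 8 \cdot \frac{61}{8}} = - \frac{84592}{7 + \frac{3721}{64} - \frac{\sqrt{122}}{4} + 61} = - \frac{84592}{\frac{8073}{64} - \frac{\sqrt{122}}{4}}$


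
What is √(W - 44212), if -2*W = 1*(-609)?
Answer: I*√175630/2 ≈ 209.54*I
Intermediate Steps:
W = 609/2 (W = -(-609)/2 = -½*(-609) = 609/2 ≈ 304.50)
√(W - 44212) = √(609/2 - 44212) = √(-87815/2) = I*√175630/2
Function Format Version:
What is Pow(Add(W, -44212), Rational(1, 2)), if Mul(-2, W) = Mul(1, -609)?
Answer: Mul(Rational(1, 2), I, Pow(175630, Rational(1, 2))) ≈ Mul(209.54, I)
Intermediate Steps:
W = Rational(609, 2) (W = Mul(Rational(-1, 2), Mul(1, -609)) = Mul(Rational(-1, 2), -609) = Rational(609, 2) ≈ 304.50)
Pow(Add(W, -44212), Rational(1, 2)) = Pow(Add(Rational(609, 2), -44212), Rational(1, 2)) = Pow(Rational(-87815, 2), Rational(1, 2)) = Mul(Rational(1, 2), I, Pow(175630, Rational(1, 2)))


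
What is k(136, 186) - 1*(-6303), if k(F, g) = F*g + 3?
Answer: 31602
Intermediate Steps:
k(F, g) = 3 + F*g
k(136, 186) - 1*(-6303) = (3 + 136*186) - 1*(-6303) = (3 + 25296) + 6303 = 25299 + 6303 = 31602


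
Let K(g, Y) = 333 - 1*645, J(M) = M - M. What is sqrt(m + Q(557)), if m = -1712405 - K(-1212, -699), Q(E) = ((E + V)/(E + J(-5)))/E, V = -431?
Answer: I*sqrt(531175141031)/557 ≈ 1308.5*I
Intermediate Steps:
J(M) = 0
K(g, Y) = -312 (K(g, Y) = 333 - 645 = -312)
Q(E) = (-431 + E)/E**2 (Q(E) = ((E - 431)/(E + 0))/E = ((-431 + E)/E)/E = (-431 + E)/E**2)
m = -1712093 (m = -1712405 - 1*(-312) = -1712405 + 312 = -1712093)
sqrt(m + Q(557)) = sqrt(-1712093 + (-431 + 557)/557**2) = sqrt(-1712093 + (1/310249)*126) = sqrt(-1712093 + 126/310249) = sqrt(-531175141031/310249) = I*sqrt(531175141031)/557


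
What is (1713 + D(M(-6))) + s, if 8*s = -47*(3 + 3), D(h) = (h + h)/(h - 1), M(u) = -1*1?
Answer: 6715/4 ≈ 1678.8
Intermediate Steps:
M(u) = -1
D(h) = 2*h/(-1 + h) (D(h) = (2*h)/(-1 + h) = 2*h/(-1 + h))
s = -141/4 (s = (-47*(3 + 3))/8 = (-47*6)/8 = (⅛)*(-282) = -141/4 ≈ -35.250)
(1713 + D(M(-6))) + s = (1713 + 2*(-1)/(-1 - 1)) - 141/4 = (1713 + 2*(-1)/(-2)) - 141/4 = (1713 + 2*(-1)*(-½)) - 141/4 = (1713 + 1) - 141/4 = 1714 - 141/4 = 6715/4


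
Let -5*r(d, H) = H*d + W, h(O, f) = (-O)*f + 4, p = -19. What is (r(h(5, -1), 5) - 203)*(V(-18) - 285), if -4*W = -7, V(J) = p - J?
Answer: 607321/10 ≈ 60732.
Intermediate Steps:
V(J) = -19 - J
W = 7/4 (W = -¼*(-7) = 7/4 ≈ 1.7500)
h(O, f) = 4 - O*f (h(O, f) = -O*f + 4 = 4 - O*f)
r(d, H) = -7/20 - H*d/5 (r(d, H) = -(H*d + 7/4)/5 = -(7/4 + H*d)/5 = -7/20 - H*d/5)
(r(h(5, -1), 5) - 203)*(V(-18) - 285) = ((-7/20 - ⅕*5*(4 - 1*5*(-1))) - 203)*((-19 - 1*(-18)) - 285) = ((-7/20 - ⅕*5*(4 + 5)) - 203)*((-19 + 18) - 285) = ((-7/20 - ⅕*5*9) - 203)*(-1 - 285) = ((-7/20 - 9) - 203)*(-286) = (-187/20 - 203)*(-286) = -4247/20*(-286) = 607321/10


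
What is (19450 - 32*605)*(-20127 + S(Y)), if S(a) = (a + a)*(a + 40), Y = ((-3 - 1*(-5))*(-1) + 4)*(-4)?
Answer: -1857510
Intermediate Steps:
Y = -8 (Y = ((-3 + 5)*(-1) + 4)*(-4) = (2*(-1) + 4)*(-4) = (-2 + 4)*(-4) = 2*(-4) = -8)
S(a) = 2*a*(40 + a) (S(a) = (2*a)*(40 + a) = 2*a*(40 + a))
(19450 - 32*605)*(-20127 + S(Y)) = (19450 - 32*605)*(-20127 + 2*(-8)*(40 - 8)) = (19450 - 19360)*(-20127 + 2*(-8)*32) = 90*(-20127 - 512) = 90*(-20639) = -1857510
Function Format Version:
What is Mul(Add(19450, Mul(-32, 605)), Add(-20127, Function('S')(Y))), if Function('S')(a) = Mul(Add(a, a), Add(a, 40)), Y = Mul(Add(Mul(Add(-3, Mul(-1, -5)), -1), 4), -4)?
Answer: -1857510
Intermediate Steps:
Y = -8 (Y = Mul(Add(Mul(Add(-3, 5), -1), 4), -4) = Mul(Add(Mul(2, -1), 4), -4) = Mul(Add(-2, 4), -4) = Mul(2, -4) = -8)
Function('S')(a) = Mul(2, a, Add(40, a)) (Function('S')(a) = Mul(Mul(2, a), Add(40, a)) = Mul(2, a, Add(40, a)))
Mul(Add(19450, Mul(-32, 605)), Add(-20127, Function('S')(Y))) = Mul(Add(19450, Mul(-32, 605)), Add(-20127, Mul(2, -8, Add(40, -8)))) = Mul(Add(19450, -19360), Add(-20127, Mul(2, -8, 32))) = Mul(90, Add(-20127, -512)) = Mul(90, -20639) = -1857510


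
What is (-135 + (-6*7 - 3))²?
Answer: 32400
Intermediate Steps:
(-135 + (-6*7 - 3))² = (-135 + (-42 - 3))² = (-135 - 45)² = (-180)² = 32400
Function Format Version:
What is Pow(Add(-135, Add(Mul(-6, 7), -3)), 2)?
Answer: 32400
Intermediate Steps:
Pow(Add(-135, Add(Mul(-6, 7), -3)), 2) = Pow(Add(-135, Add(-42, -3)), 2) = Pow(Add(-135, -45), 2) = Pow(-180, 2) = 32400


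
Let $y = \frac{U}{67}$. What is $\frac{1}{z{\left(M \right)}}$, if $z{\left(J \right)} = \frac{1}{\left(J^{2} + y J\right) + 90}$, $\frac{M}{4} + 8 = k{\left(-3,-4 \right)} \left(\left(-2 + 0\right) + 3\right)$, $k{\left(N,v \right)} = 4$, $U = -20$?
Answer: $\frac{23502}{67} \approx 350.78$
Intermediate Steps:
$y = - \frac{20}{67} \approx -0.29851$
$M = -16$ ($M = -32 + 4 \cdot 4 \left(\left(-2 + 0\right) + 3\right) = -32 + 4 \cdot 4 \left(-2 + 3\right) = -32 + 4 \cdot 4 \cdot 1 = -32 + 4 \cdot 4 = -32 + 16 = -16$)
$z{\left(J \right)} = \frac{1}{90 + J^{2} - \frac{20 J}{67}}$ ($z{\left(J \right)} = \frac{1}{\left(J^{2} - \frac{20 J}{67}\right) + 90} = \frac{1}{90 + J^{2} - \frac{20 J}{67}}$)
$\frac{1}{z{\left(M \right)}} = \frac{1}{67 \frac{1}{6030 - -320 + 67 \left(-16\right)^{2}}} = \frac{1}{67 \frac{1}{6030 + 320 + 67 \cdot 256}} = \frac{1}{67 \frac{1}{6030 + 320 + 17152}} = \frac{1}{67 \cdot \frac{1}{23502}} = \frac{1}{\frac{67}{23502}} = \frac{23502}{67}$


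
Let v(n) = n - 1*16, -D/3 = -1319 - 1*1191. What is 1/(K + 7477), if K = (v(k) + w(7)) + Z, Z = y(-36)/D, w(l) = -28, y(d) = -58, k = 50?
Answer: 3765/28173466 ≈ 0.00013364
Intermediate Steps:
D = 7530 (D = -3*(-1319 - 1*1191) = -3*(-1319 - 1191) = -3*(-2510) = 7530)
v(n) = -16 + n (v(n) = n - 16 = -16 + n)
Z = -29/3765 (Z = -58/7530 = -58*1/7530 = -29/3765 ≈ -0.0077025)
K = 22561/3765 (K = ((-16 + 50) - 28) - 29/3765 = (34 - 28) - 29/3765 = 6 - 29/3765 = 22561/3765 ≈ 5.9923)
1/(K + 7477) = 1/(22561/3765 + 7477) = 1/(28173466/3765) = 3765/28173466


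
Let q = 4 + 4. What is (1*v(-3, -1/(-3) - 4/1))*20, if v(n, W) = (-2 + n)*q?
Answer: -800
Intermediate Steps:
q = 8
v(n, W) = -16 + 8*n (v(n, W) = (-2 + n)*8 = -16 + 8*n)
(1*v(-3, -1/(-3) - 4/1))*20 = (1*(-16 + 8*(-3)))*20 = (1*(-16 - 24))*20 = (1*(-40))*20 = -40*20 = -800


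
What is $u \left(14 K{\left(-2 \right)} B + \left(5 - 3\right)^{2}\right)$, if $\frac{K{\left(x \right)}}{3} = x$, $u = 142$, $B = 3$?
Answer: $-35216$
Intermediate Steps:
$K{\left(x \right)} = 3 x$
$u \left(14 K{\left(-2 \right)} B + \left(5 - 3\right)^{2}\right) = 142 \left(14 \cdot 3 \left(-2\right) 3 + \left(5 - 3\right)^{2}\right) = 142 \left(14 \left(\left(-6\right) 3\right) + 2^{2}\right) = 142 \left(14 \left(-18\right) + 4\right) = 142 \left(-252 + 4\right) = 142 \left(-248\right) = -35216$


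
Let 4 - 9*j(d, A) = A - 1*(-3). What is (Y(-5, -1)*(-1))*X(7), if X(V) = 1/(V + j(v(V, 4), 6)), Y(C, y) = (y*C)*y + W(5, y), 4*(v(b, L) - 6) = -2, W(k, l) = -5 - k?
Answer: 135/58 ≈ 2.3276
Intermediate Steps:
v(b, L) = 11/2 (v(b, L) = 6 + (1/4)*(-2) = 6 - 1/2 = 11/2)
j(d, A) = 1/9 - A/9 (j(d, A) = 4/9 - (A - 1*(-3))/9 = 4/9 - (A + 3)/9 = 4/9 - (3 + A)/9 = 4/9 + (-1/3 - A/9) = 1/9 - A/9)
Y(C, y) = -10 + C*y**2 (Y(C, y) = (y*C)*y + (-5 - 1*5) = (C*y)*y + (-5 - 5) = C*y**2 - 10 = -10 + C*y**2)
X(V) = 1/(-5/9 + V) (X(V) = 1/(V + (1/9 - 1/9*6)) = 1/(V + (1/9 - 2/3)) = 1/(V - 5/9) = 1/(-5/9 + V))
(Y(-5, -1)*(-1))*X(7) = ((-10 - 5*(-1)**2)*(-1))*(9/(-5 + 9*7)) = ((-10 - 5*1)*(-1))*(9/(-5 + 63)) = ((-10 - 5)*(-1))*(9/58) = (-15*(-1))*(9*(1/58)) = 15*(9/58) = 135/58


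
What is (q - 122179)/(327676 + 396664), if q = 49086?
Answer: -73093/724340 ≈ -0.10091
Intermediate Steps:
(q - 122179)/(327676 + 396664) = (49086 - 122179)/(327676 + 396664) = -73093/724340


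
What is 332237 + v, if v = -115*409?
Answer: 285202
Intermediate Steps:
v = -47035
332237 + v = 332237 - 47035 = 285202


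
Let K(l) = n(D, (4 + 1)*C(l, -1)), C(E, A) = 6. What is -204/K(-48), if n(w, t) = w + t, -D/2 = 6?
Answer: -34/3 ≈ -11.333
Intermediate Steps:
D = -12 (D = -2*6 = -12)
n(w, t) = t + w
K(l) = 18 (K(l) = (4 + 1)*6 - 12 = 5*6 - 12 = 30 - 12 = 18)
-204/K(-48) = -204/18 = -204*1/18 = -34/3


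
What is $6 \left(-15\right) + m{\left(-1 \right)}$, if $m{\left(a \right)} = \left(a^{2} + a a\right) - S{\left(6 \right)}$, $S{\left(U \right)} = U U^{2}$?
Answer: $-304$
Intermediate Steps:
$S{\left(U \right)} = U^{3}$
$m{\left(a \right)} = -216 + 2 a^{2}$ ($m{\left(a \right)} = \left(a^{2} + a a\right) + \left(0 - 6^{3}\right) = \left(a^{2} + a^{2}\right) + \left(0 - 216\right) = 2 a^{2} + \left(0 - 216\right) = 2 a^{2} - 216 = -216 + 2 a^{2}$)
$6 \left(-15\right) + m{\left(-1 \right)} = 6 \left(-15\right) - \left(216 - 2 \left(-1\right)^{2}\right) = -90 + \left(-216 + 2 \cdot 1\right) = -90 + \left(-216 + 2\right) = -90 - 214 = -304$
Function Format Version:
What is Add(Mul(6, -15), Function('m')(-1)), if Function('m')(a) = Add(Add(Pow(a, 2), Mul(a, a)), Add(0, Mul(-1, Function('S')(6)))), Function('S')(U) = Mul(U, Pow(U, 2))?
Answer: -304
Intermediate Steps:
Function('S')(U) = Pow(U, 3)
Function('m')(a) = Add(-216, Mul(2, Pow(a, 2))) (Function('m')(a) = Add(Add(Pow(a, 2), Mul(a, a)), Add(0, Mul(-1, Pow(6, 3)))) = Add(Add(Pow(a, 2), Pow(a, 2)), Add(0, Mul(-1, 216))) = Add(Mul(2, Pow(a, 2)), Add(0, -216)) = Add(Mul(2, Pow(a, 2)), -216) = Add(-216, Mul(2, Pow(a, 2))))
Add(Mul(6, -15), Function('m')(-1)) = Add(Mul(6, -15), Add(-216, Mul(2, Pow(-1, 2)))) = Add(-90, Add(-216, Mul(2, 1))) = Add(-90, Add(-216, 2)) = Add(-90, -214) = -304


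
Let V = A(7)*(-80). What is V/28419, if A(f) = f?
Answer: -560/28419 ≈ -0.019705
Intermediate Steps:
V = -560 (V = 7*(-80) = -560)
V/28419 = -560/28419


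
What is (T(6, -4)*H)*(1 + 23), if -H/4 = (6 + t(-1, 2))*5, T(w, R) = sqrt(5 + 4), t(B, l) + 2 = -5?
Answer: 1440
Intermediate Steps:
t(B, l) = -7 (t(B, l) = -2 - 5 = -7)
T(w, R) = 3 (T(w, R) = sqrt(9) = 3)
H = 20 (H = -4*(6 - 7)*5 = -(-4)*5 = -4*(-5) = 20)
(T(6, -4)*H)*(1 + 23) = (3*20)*(1 + 23) = 60*24 = 1440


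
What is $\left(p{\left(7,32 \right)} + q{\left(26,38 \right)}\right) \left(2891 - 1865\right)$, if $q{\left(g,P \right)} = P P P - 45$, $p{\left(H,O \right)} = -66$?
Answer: $56184786$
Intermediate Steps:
$q{\left(g,P \right)} = -45 + P^{3}$ ($q{\left(g,P \right)} = P^{2} P - 45 = P^{3} - 45 = -45 + P^{3}$)
$\left(p{\left(7,32 \right)} + q{\left(26,38 \right)}\right) \left(2891 - 1865\right) = \left(-66 - \left(45 - 38^{3}\right)\right) \left(2891 - 1865\right) = \left(-66 + \left(-45 + 54872\right)\right) 1026 = \left(-66 + 54827\right) 1026 = 54761 \cdot 1026 = 56184786$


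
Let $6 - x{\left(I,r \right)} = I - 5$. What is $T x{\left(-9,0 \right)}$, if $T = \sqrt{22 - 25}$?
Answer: $20 i \sqrt{3} \approx 34.641 i$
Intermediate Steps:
$x{\left(I,r \right)} = 11 - I$ ($x{\left(I,r \right)} = 6 - \left(I - 5\right) = 6 - \left(-5 + I\right) = 11 - I$)
$T = i \sqrt{3}$ ($T = \sqrt{-3} = i \sqrt{3} \approx 1.732 i$)
$T x{\left(-9,0 \right)} = i \sqrt{3} \left(11 - -9\right) = i \sqrt{3} \left(11 + 9\right) = i \sqrt{3} \cdot 20 = 20 i \sqrt{3}$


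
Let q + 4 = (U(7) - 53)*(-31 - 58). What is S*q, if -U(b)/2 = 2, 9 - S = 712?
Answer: -3563507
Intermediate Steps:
S = -703 (S = 9 - 1*712 = 9 - 712 = -703)
U(b) = -4 (U(b) = -2*2 = -4)
q = 5069 (q = -4 + (-4 - 53)*(-31 - 58) = -4 - 57*(-89) = -4 + 5073 = 5069)
S*q = -703*5069 = -3563507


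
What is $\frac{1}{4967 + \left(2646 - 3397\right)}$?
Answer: $\frac{1}{4216} \approx 0.00023719$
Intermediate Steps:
$\frac{1}{4967 + \left(2646 - 3397\right)} = \frac{1}{4967 - 751} = \frac{1}{4216}$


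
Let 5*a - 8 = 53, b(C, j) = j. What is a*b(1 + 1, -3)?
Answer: -183/5 ≈ -36.600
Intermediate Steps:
a = 61/5 (a = 8/5 + (⅕)*53 = 8/5 + 53/5 = 61/5 ≈ 12.200)
a*b(1 + 1, -3) = (61/5)*(-3) = -183/5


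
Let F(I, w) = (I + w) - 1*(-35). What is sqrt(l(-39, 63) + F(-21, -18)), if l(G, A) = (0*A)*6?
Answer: 2*I ≈ 2.0*I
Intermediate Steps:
l(G, A) = 0 (l(G, A) = 0*6 = 0)
F(I, w) = 35 + I + w (F(I, w) = (I + w) + 35 = 35 + I + w)
sqrt(l(-39, 63) + F(-21, -18)) = sqrt(0 + (35 - 21 - 18)) = sqrt(0 - 4) = sqrt(-4) = 2*I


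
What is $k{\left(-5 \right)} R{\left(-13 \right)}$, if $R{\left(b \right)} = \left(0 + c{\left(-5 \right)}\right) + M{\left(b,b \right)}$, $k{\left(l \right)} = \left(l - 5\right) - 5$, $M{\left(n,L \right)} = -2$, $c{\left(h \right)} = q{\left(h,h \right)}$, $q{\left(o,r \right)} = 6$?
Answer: $-60$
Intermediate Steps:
$c{\left(h \right)} = 6$
$k{\left(l \right)} = -10 + l$ ($k{\left(l \right)} = \left(-5 + l\right) - 5 = -10 + l$)
$R{\left(b \right)} = 4$ ($R{\left(b \right)} = \left(0 + 6\right) - 2 = 6 - 2 = 4$)
$k{\left(-5 \right)} R{\left(-13 \right)} = \left(-10 - 5\right) 4 = \left(-15\right) 4 = -60$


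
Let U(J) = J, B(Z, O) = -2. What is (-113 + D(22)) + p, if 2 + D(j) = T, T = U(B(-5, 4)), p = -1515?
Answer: -1632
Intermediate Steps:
T = -2
D(j) = -4 (D(j) = -2 - 2 = -4)
(-113 + D(22)) + p = (-113 - 4) - 1515 = -117 - 1515 = -1632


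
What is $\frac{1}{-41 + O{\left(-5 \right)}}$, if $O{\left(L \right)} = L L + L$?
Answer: $- \frac{1}{21} \approx -0.047619$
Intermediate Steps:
$O{\left(L \right)} = L + L^{2}$ ($O{\left(L \right)} = L^{2} + L = L + L^{2}$)
$\frac{1}{-41 + O{\left(-5 \right)}} = \frac{1}{-41 - 5 \left(1 - 5\right)} = \frac{1}{-41 - -20} = \frac{1}{-41 + 20} = \frac{1}{-21} = - \frac{1}{21}$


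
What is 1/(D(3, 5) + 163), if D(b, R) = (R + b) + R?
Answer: 1/176 ≈ 0.0056818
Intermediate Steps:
D(b, R) = b + 2*R
1/(D(3, 5) + 163) = 1/((3 + 2*5) + 163) = 1/((3 + 10) + 163) = 1/(13 + 163) = 1/176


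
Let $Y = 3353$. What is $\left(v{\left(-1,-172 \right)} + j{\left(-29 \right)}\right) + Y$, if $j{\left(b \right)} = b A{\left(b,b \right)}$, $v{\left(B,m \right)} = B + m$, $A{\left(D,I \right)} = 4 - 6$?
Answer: $3238$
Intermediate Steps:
$A{\left(D,I \right)} = -2$ ($A{\left(D,I \right)} = 4 - 6 = -2$)
$j{\left(b \right)} = - 2 b$ ($j{\left(b \right)} = b \left(-2\right) = - 2 b$)
$\left(v{\left(-1,-172 \right)} + j{\left(-29 \right)}\right) + Y = \left(\left(-1 - 172\right) - -58\right) + 3353 = \left(-173 + 58\right) + 3353 = -115 + 3353 = 3238$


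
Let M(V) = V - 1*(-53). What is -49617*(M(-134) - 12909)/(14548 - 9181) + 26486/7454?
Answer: 800738372197/6667603 ≈ 1.2009e+5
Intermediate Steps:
M(V) = 53 + V (M(V) = V + 53 = 53 + V)
-49617*(M(-134) - 12909)/(14548 - 9181) + 26486/7454 = -49617*((53 - 134) - 12909)/(14548 - 9181) + 26486/7454 = -49617/(5367/(-81 - 12909)) + 26486*(1/7454) = -49617/(5367/(-12990)) + 13243/3727 = -49617/(5367*(-1/12990)) + 13243/3727 = -49617/(-1789/4330) + 13243/3727 = -49617*(-4330/1789) + 13243/3727 = 214841610/1789 + 13243/3727 = 800738372197/6667603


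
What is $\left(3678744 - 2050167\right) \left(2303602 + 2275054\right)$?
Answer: $7456693852512$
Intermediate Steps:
$\left(3678744 - 2050167\right) \left(2303602 + 2275054\right) = 1628577 \cdot 4578656 = 7456693852512$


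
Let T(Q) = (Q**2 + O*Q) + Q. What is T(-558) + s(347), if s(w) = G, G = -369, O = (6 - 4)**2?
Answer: 308205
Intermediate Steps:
O = 4 (O = 2**2 = 4)
T(Q) = Q**2 + 5*Q (T(Q) = (Q**2 + 4*Q) + Q = Q**2 + 5*Q)
s(w) = -369
T(-558) + s(347) = -558*(5 - 558) - 369 = -558*(-553) - 369 = 308574 - 369 = 308205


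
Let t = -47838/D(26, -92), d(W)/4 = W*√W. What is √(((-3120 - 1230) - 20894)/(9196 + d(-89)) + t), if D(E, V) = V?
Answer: √46*√((54699475 - 2128791*I*√89)/(2299 - 89*I*√89))/46 ≈ 22.75 - 0.019441*I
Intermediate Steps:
d(W) = 4*W^(3/2) (d(W) = 4*(W*√W) = 4*W^(3/2))
t = 23919/46 (t = -47838/(-92) = -47838*(-1/92) = 23919/46 ≈ 519.98)
√(((-3120 - 1230) - 20894)/(9196 + d(-89)) + t) = √(((-3120 - 1230) - 20894)/(9196 + 4*(-89)^(3/2)) + 23919/46) = √((-4350 - 20894)/(9196 + 4*(-89*I*√89)) + 23919/46) = √(-25244/(9196 - 356*I*√89) + 23919/46) = √(23919/46 - 25244/(9196 - 356*I*√89))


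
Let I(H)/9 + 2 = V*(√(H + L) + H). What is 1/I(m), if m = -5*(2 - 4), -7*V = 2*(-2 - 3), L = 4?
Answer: 301/26982 - 35*√14/26982 ≈ 0.0063021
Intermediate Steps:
V = 10/7 (V = -2*(-2 - 3)/7 = -2*(-5)/7 = -⅐*(-10) = 10/7 ≈ 1.4286)
m = 10 (m = -5*(-2) = 10)
I(H) = -18 + 90*H/7 + 90*√(4 + H)/7 (I(H) = -18 + 9*(10*(√(H + 4) + H)/7) = -18 + 9*(10*(√(4 + H) + H)/7) = -18 + 9*(10*(H + √(4 + H))/7) = -18 + 9*(10*H/7 + 10*√(4 + H)/7) = -18 + (90*H/7 + 90*√(4 + H)/7) = -18 + 90*H/7 + 90*√(4 + H)/7)
1/I(m) = 1/(-18 + (90/7)*10 + 90*√(4 + 10)/7) = 1/(-18 + 900/7 + 90*√14/7) = 1/(774/7 + 90*√14/7)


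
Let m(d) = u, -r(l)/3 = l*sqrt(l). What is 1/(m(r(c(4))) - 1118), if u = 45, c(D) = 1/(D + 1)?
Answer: -1/1073 ≈ -0.00093197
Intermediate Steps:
c(D) = 1/(1 + D)
r(l) = -3*l**(3/2) (r(l) = -3*l*sqrt(l) = -3*l**(3/2))
m(d) = 45
1/(m(r(c(4))) - 1118) = 1/(45 - 1118) = 1/(-1073) = -1/1073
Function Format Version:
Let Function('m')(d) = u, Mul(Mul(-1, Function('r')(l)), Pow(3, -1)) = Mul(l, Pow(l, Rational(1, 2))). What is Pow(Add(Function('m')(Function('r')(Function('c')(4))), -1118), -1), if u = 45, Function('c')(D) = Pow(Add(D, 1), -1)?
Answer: Rational(-1, 1073) ≈ -0.00093197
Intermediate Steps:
Function('c')(D) = Pow(Add(1, D), -1)
Function('r')(l) = Mul(-3, Pow(l, Rational(3, 2))) (Function('r')(l) = Mul(-3, Mul(l, Pow(l, Rational(1, 2)))) = Mul(-3, Pow(l, Rational(3, 2))))
Function('m')(d) = 45
Pow(Add(Function('m')(Function('r')(Function('c')(4))), -1118), -1) = Pow(Add(45, -1118), -1) = Pow(-1073, -1) = Rational(-1, 1073)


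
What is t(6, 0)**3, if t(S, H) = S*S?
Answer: 46656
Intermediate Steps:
t(S, H) = S**2
t(6, 0)**3 = (6**2)**3 = 36**3 = 46656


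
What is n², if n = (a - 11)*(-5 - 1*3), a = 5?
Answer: 2304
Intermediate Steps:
n = 48 (n = (5 - 11)*(-5 - 1*3) = -6*(-5 - 3) = -6*(-8) = 48)
n² = 48² = 2304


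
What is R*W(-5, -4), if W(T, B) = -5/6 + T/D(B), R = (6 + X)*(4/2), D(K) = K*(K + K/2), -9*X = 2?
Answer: -325/27 ≈ -12.037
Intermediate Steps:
X = -2/9 (X = -⅑*2 = -2/9 ≈ -0.22222)
D(K) = 3*K²/2 (D(K) = K*(K + K*(½)) = K*(K + K/2) = K*(3*K/2) = 3*K²/2)
R = 104/9 (R = (6 - 2/9)*(4/2) = 52*(4*(½))/9 = (52/9)*2 = 104/9 ≈ 11.556)
W(T, B) = -⅚ + 2*T/(3*B²) (W(T, B) = -5/6 + T/((3*B²/2)) = -5*⅙ + T*(2/(3*B²)) = -⅚ + 2*T/(3*B²))
R*W(-5, -4) = 104*(-⅚ + (⅔)*(-5)/(-4)²)/9 = 104*(-⅚ + (⅔)*(-5)*(1/16))/9 = 104*(-⅚ - 5/24)/9 = (104/9)*(-25/24) = -325/27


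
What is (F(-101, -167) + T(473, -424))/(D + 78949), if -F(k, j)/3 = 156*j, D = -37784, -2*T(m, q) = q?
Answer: 78368/41165 ≈ 1.9038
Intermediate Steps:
T(m, q) = -q/2
F(k, j) = -468*j
(F(-101, -167) + T(473, -424))/(D + 78949) = (-468*(-167) - ½*(-424))/(-37784 + 78949) = (78156 + 212)/41165 = 78368*(1/41165) = 78368/41165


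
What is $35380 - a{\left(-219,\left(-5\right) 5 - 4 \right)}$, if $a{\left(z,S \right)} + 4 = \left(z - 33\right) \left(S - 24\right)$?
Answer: $22028$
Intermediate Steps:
$a{\left(z,S \right)} = -4 + \left(-33 + z\right) \left(-24 + S\right)$ ($a{\left(z,S \right)} = -4 + \left(z - 33\right) \left(S - 24\right) = -4 + \left(-33 + z\right) \left(-24 + S\right)$)
$35380 - a{\left(-219,\left(-5\right) 5 - 4 \right)} = 35380 - \left(788 - 33 \left(\left(-5\right) 5 - 4\right) - -5256 + \left(\left(-5\right) 5 - 4\right) \left(-219\right)\right) = 35380 - \left(788 - 33 \left(-25 - 4\right) + 5256 + \left(-25 - 4\right) \left(-219\right)\right) = 35380 - \left(788 - -957 + 5256 - -6351\right) = 35380 - \left(788 + 957 + 5256 + 6351\right) = 35380 - 13352 = 22028$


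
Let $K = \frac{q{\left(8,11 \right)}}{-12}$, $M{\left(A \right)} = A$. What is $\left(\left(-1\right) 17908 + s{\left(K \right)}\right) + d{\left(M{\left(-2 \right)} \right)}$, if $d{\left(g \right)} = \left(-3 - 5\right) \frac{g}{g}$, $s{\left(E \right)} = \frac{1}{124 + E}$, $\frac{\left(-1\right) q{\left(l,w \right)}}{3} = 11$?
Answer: $- \frac{9083408}{507} \approx -17916.0$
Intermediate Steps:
$q{\left(l,w \right)} = -33$ ($q{\left(l,w \right)} = \left(-3\right) 11 = -33$)
$K = \frac{11}{4}$ ($K = - \frac{33}{-12} = \left(-33\right) \left(- \frac{1}{12}\right) = \frac{11}{4} \approx 2.75$)
$d{\left(g \right)} = -8$ ($d{\left(g \right)} = \left(-8\right) 1 = -8$)
$\left(\left(-1\right) 17908 + s{\left(K \right)}\right) + d{\left(M{\left(-2 \right)} \right)} = \left(\left(-1\right) 17908 + \frac{1}{124 + \frac{11}{4}}\right) - 8 = \left(-17908 + \frac{1}{\frac{507}{4}}\right) - 8 = \left(-17908 + \frac{4}{507}\right) - 8 = - \frac{9079352}{507} - 8 = - \frac{9083408}{507}$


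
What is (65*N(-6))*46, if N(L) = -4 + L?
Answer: -29900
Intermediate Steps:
(65*N(-6))*46 = (65*(-4 - 6))*46 = (65*(-10))*46 = -650*46 = -29900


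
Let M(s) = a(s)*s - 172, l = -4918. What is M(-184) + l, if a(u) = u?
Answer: 28766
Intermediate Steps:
M(s) = -172 + s**2 (M(s) = s*s - 172 = s**2 - 172 = -172 + s**2)
M(-184) + l = (-172 + (-184)**2) - 4918 = (-172 + 33856) - 4918 = 33684 - 4918 = 28766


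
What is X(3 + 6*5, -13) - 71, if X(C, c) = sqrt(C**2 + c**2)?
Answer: -71 + sqrt(1258) ≈ -35.532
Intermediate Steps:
X(3 + 6*5, -13) - 71 = sqrt((3 + 6*5)**2 + (-13)**2) - 71 = sqrt((3 + 30)**2 + 169) - 71 = sqrt(33**2 + 169) - 71 = sqrt(1089 + 169) - 71 = sqrt(1258) - 71 = -71 + sqrt(1258)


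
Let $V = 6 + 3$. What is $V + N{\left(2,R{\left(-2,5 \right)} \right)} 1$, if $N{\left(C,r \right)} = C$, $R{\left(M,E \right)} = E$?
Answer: $11$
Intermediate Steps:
$V = 9$
$V + N{\left(2,R{\left(-2,5 \right)} \right)} 1 = 9 + 2 \cdot 1 = 9 + 2 = 11$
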